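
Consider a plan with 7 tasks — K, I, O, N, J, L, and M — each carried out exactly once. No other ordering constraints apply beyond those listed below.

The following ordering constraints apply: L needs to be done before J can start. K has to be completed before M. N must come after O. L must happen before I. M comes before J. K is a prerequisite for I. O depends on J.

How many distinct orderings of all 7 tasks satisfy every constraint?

2 tasks have no prerequisites (K, L), so any of them could come first.
Enumerating by repeatedly choosing an available task (one whose prerequisites are all placed) gives 14 distinct complete orderings.

14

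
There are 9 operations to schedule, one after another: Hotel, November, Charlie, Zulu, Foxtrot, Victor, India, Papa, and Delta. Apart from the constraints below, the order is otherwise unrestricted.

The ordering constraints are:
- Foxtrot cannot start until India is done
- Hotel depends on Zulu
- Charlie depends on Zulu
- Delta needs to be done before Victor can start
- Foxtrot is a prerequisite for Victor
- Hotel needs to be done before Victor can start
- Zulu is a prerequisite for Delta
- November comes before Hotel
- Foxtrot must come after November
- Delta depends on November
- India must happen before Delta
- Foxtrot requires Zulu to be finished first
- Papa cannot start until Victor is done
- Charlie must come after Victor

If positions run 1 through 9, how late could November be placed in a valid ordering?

3

The operations that are forced after November, directly or by a chain of constraints, are Hotel, Charlie, Foxtrot, Victor, Papa, Delta. That's 6 operations.
So at least 6 operations follow November, putting November no later than position 3. That position is achievable by scheduling everything else first.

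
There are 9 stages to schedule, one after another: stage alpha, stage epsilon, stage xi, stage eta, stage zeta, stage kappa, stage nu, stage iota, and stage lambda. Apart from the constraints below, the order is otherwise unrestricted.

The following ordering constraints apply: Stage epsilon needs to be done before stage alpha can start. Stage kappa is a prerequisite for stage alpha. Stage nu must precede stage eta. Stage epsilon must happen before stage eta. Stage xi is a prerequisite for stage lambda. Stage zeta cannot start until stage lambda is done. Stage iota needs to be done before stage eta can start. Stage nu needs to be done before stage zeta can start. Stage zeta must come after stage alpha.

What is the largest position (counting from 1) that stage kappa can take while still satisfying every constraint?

7

Every stage that must follow stage kappa has to come after it. Tracing all chains starting from stage kappa, those stages are: stage alpha, stage zeta — 2 in total.
With 2 mandatory successors out of 9 stages total, the latest slot for stage kappa is 9−2 = 7, and it's reachable by doing all non-successors before stage kappa.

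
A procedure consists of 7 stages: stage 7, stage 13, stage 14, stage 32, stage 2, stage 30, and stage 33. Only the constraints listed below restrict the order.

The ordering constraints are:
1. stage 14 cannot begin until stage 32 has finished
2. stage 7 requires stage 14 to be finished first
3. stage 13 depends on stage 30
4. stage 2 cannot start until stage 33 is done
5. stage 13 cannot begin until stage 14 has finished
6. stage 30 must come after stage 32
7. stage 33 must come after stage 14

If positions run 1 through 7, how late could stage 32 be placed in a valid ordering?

The stages that are forced after stage 32, directly or by a chain of constraints, are stage 7, stage 13, stage 14, stage 2, stage 30, stage 33. That's 6 stages.
So at least 6 stages follow stage 32, putting stage 32 no later than position 1. That position is achievable by scheduling everything else first.

1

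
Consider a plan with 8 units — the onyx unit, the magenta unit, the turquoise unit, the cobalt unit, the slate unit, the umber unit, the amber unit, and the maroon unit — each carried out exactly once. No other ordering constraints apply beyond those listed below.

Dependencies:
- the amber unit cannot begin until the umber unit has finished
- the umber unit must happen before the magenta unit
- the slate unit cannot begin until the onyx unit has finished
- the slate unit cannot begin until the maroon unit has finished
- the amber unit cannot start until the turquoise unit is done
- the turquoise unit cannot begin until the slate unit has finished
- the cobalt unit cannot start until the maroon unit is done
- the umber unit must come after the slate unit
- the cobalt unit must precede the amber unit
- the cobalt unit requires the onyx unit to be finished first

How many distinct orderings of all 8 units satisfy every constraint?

2 units have no prerequisites (the onyx unit, the maroon unit), so any of them could come first.
Systematically extending each partial ordering one unit at a time and counting, there are 46 complete orderings.

46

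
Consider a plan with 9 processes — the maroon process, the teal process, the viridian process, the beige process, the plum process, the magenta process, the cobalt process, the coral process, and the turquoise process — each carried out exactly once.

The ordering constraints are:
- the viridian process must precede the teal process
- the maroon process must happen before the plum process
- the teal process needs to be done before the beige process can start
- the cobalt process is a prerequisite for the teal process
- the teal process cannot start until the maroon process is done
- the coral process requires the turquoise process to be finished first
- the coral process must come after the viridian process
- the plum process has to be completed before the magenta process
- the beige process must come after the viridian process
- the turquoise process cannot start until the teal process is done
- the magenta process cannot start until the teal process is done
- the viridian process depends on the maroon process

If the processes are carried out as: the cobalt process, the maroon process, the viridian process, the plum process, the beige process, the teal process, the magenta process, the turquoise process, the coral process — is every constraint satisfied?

No

In the proposed order, the beige process appears before the teal process.
That contradicts the constraint that the teal process must precede the beige process.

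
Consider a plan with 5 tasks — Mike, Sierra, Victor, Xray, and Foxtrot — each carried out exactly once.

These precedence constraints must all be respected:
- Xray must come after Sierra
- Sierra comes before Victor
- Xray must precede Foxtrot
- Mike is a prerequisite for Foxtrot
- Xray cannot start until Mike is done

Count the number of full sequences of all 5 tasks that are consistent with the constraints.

The tasks with no prerequisites are Mike, Sierra; any of them can be placed first.
Enumerating by repeatedly choosing an available task (one whose prerequisites are all placed) gives 7 distinct complete orderings.

7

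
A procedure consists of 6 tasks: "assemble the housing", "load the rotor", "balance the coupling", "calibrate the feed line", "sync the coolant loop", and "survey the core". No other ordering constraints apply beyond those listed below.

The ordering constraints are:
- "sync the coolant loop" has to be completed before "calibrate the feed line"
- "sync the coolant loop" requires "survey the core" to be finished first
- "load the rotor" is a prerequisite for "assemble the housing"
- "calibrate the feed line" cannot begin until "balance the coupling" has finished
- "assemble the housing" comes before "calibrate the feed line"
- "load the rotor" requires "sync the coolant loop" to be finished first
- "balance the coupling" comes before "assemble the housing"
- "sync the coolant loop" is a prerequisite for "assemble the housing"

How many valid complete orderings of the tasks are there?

4

2 tasks have no prerequisites ("balance the coupling", "survey the core"), so any of them could come first.
Enumerating by repeatedly choosing an available task (one whose prerequisites are all placed) gives 4 distinct complete orderings.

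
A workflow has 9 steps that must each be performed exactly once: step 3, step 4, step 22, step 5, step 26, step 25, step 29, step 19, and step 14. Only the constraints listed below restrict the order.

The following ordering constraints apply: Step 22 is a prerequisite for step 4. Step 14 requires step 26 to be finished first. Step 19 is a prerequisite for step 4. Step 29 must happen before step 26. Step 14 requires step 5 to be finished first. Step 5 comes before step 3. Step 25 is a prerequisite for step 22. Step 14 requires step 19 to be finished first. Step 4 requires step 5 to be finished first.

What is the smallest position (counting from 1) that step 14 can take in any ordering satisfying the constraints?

5

The steps that are forced before step 14, directly or transitively, are step 5, step 26, step 29, step 19. That's 4 steps.
With 4 mandatory predecessors, the earliest step 14 can sit is position 4+1 = 5, and placing just those 4 first achieves it.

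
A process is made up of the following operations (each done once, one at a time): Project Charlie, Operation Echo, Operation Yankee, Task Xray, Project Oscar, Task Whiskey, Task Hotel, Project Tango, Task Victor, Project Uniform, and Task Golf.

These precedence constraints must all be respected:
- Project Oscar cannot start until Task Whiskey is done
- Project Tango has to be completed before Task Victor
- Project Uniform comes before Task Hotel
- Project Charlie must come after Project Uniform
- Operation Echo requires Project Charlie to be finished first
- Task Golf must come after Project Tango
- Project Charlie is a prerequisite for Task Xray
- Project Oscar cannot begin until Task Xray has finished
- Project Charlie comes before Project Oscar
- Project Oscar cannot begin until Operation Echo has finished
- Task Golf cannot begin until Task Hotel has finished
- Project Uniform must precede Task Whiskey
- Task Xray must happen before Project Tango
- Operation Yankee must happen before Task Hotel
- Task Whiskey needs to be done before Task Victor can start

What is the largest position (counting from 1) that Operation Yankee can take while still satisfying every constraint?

9

Every operation that must follow Operation Yankee has to come after it. Tracing all chains starting from Operation Yankee, those operations are: Task Hotel, Task Golf — 2 in total.
So at least 2 operations follow Operation Yankee, putting Operation Yankee no later than position 9. That position is achievable by scheduling everything else first.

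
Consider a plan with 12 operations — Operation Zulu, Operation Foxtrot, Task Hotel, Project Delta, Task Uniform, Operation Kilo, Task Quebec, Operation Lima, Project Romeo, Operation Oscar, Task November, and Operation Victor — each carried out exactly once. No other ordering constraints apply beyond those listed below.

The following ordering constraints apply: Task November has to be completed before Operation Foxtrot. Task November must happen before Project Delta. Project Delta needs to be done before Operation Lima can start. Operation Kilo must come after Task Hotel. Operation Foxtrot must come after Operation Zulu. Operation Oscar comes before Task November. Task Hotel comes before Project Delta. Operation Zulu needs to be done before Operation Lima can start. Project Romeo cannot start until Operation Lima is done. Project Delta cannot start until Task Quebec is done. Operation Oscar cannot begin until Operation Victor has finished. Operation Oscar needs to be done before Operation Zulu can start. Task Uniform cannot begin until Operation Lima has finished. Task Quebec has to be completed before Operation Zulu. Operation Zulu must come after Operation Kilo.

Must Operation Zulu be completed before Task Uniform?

Tracing the constraints gives a chain: Operation Zulu → Operation Lima → Task Uniform.
Hence Operation Zulu necessarily comes before Task Uniform.

Yes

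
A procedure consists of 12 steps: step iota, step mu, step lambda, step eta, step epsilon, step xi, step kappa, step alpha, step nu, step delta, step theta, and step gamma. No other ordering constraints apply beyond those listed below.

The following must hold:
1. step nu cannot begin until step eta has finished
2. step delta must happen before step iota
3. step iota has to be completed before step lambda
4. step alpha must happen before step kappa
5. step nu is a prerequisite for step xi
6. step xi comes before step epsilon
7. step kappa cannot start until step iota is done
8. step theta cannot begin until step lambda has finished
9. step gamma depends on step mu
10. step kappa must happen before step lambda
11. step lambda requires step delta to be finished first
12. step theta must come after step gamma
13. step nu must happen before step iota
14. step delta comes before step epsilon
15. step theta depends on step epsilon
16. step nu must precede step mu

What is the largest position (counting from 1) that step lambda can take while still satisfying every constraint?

The only step forced after step lambda (directly or by a chain) is step theta.
So at least 1 step follows step lambda, putting step lambda no later than position 11. That position is achievable by scheduling everything else first.

11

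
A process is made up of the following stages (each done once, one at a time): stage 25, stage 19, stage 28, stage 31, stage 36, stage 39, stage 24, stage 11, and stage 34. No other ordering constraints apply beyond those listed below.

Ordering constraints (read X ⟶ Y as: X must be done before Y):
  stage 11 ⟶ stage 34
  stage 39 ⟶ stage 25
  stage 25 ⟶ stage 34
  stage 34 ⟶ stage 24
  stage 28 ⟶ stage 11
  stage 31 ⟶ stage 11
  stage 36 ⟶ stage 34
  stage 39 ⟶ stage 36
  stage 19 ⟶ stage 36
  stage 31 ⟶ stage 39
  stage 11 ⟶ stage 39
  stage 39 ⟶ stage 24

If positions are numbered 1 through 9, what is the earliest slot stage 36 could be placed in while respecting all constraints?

Every stage that must precede stage 36 has to come before it. Tracing all chains that end at stage 36, those stages are: stage 19, stage 28, stage 31, stage 39, stage 11 — 5 in total.
So at minimum 5 stages come before stage 36, putting stage 36 no earlier than position 6. That position is achievable by scheduling exactly those predecessors first.

6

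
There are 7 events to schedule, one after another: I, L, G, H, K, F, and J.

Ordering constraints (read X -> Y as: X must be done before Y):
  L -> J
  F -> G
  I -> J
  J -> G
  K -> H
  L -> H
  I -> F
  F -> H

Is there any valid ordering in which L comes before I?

Yes

Nothing in the constraints forces I before L — there is no chain from I to L.
So a valid ordering placing L earlier than I exists.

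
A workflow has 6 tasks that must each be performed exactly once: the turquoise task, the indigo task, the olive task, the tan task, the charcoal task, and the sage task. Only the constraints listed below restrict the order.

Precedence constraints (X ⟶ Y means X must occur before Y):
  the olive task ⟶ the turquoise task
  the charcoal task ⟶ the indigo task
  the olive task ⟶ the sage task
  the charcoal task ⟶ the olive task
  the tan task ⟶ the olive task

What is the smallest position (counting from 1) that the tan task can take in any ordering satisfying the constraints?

No constraint forces any other task before the tan task, so it can be placed first.

1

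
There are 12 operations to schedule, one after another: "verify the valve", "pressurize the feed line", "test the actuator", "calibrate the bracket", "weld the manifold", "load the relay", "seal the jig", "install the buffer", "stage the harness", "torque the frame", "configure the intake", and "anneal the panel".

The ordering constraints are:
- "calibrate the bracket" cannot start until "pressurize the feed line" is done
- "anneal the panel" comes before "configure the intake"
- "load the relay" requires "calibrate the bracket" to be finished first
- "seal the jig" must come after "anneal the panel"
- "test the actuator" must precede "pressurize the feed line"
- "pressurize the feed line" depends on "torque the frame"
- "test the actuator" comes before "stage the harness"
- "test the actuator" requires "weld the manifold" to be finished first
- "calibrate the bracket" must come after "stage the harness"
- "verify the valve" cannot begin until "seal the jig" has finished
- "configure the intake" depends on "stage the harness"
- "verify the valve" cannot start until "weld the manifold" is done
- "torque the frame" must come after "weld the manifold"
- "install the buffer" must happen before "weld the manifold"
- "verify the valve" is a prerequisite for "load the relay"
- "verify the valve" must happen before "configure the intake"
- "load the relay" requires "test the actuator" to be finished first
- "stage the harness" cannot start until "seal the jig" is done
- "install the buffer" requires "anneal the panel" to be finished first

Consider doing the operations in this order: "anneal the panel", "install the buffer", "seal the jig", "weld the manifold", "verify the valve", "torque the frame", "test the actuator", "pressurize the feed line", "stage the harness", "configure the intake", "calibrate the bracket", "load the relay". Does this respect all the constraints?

Every stated constraint is respected: "anneal the panel" sits at position 1, ahead of "configure the intake" at position 10, and each of the other listed pairs likewise has the predecessor earlier in the sequence.

Yes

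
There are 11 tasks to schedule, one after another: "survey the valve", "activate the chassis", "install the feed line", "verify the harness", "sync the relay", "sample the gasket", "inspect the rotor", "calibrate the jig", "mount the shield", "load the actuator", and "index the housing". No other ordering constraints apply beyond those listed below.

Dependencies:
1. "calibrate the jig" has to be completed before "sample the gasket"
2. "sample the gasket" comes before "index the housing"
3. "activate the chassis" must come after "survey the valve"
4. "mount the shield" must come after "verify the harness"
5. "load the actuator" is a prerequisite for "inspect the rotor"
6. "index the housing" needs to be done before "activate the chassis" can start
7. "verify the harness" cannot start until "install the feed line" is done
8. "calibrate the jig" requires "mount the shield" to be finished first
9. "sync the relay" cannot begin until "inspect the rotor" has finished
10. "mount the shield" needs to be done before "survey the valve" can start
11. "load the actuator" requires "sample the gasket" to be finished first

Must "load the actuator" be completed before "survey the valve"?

No

"load the actuator" and "survey the valve" are not related by any chain of constraints.
A valid ordering placing "survey the valve" before "load the actuator" exists, so the answer is no.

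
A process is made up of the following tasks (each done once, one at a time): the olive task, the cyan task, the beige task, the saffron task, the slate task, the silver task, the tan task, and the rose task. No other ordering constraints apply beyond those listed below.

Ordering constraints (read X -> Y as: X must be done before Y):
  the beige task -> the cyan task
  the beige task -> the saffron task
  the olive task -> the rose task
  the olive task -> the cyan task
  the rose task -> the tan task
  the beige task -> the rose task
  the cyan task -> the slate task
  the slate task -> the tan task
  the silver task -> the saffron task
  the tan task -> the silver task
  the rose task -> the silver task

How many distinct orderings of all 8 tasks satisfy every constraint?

2 tasks have no prerequisites (the olive task, the beige task), so any of them could come first.
Systematically extending each partial ordering one task at a time and counting, there are 6 complete orderings.

6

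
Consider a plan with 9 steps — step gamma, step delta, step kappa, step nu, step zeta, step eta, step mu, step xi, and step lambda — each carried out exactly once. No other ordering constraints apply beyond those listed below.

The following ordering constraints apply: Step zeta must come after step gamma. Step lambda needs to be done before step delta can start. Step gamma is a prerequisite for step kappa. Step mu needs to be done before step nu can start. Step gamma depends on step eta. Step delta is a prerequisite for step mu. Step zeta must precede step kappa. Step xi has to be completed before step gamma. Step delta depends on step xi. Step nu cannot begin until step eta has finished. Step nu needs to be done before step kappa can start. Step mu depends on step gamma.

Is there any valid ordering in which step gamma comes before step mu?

Yes

Every valid ordering already has step gamma before step mu (the constraints require it), so in particular at least one does.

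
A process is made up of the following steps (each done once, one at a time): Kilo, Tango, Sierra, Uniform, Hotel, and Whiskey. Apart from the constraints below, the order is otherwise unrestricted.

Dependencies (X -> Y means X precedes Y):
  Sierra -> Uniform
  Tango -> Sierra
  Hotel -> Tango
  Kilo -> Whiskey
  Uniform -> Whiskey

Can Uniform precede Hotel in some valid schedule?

No

The constraints give a chain Hotel → Tango → Sierra → Uniform, which forces Hotel before Uniform.
So no valid ordering can have Uniform before Hotel.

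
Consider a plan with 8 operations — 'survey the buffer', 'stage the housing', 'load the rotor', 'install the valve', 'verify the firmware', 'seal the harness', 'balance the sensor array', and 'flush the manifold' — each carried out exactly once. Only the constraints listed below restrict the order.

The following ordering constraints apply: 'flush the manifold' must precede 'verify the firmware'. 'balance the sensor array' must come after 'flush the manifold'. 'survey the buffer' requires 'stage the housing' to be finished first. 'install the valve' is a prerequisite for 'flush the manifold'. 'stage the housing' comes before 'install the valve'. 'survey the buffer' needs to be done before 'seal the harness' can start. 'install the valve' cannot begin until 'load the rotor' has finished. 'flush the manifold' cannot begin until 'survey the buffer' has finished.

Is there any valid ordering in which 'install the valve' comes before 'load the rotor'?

No

The constraints give a chain 'load the rotor' → 'install the valve', which forces 'load the rotor' before 'install the valve'.
Hence 'install the valve' can never be scheduled before 'load the rotor'.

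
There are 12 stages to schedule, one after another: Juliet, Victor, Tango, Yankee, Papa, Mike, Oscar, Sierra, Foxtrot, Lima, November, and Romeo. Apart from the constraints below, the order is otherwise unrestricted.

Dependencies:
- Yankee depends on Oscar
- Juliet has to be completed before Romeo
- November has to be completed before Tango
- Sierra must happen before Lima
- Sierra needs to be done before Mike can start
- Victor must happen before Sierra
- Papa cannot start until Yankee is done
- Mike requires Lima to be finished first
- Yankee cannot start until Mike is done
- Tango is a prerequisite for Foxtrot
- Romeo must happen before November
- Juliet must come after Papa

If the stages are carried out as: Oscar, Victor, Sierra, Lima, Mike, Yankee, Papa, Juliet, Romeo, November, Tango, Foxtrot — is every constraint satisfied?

Going through the constraints one by one, each required predecessor appears earlier in the sequence than its dependent — e.g. Oscar (position 1) is before Yankee (position 6), as required.

Yes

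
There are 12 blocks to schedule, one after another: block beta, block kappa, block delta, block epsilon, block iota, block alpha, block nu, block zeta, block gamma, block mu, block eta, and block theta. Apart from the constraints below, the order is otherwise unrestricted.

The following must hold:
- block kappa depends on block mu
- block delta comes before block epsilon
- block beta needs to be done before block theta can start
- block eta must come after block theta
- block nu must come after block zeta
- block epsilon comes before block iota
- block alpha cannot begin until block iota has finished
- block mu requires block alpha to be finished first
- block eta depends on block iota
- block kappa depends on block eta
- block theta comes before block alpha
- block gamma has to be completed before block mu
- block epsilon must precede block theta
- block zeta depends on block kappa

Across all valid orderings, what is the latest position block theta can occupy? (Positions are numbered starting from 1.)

Every block that must follow block theta has to come after it. Tracing all chains starting from block theta, those blocks are: block kappa, block alpha, block nu, block zeta, block mu, block eta — 6 in total.
With 6 mandatory successors out of 12 blocks total, the latest slot for block theta is 12−6 = 6, and it's reachable by doing all non-successors before block theta.

6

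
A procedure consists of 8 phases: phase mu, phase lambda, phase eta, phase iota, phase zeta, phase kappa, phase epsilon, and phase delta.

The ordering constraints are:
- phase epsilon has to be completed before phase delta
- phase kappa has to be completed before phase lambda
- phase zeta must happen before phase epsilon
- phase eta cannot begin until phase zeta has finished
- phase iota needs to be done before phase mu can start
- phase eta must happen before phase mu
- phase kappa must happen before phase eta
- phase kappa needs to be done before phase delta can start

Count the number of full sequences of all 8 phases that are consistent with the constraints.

474

The phases with no prerequisites are phase iota, phase zeta, phase kappa; any of them can be placed first.
Systematically extending each partial ordering one phase at a time and counting, there are 474 complete orderings.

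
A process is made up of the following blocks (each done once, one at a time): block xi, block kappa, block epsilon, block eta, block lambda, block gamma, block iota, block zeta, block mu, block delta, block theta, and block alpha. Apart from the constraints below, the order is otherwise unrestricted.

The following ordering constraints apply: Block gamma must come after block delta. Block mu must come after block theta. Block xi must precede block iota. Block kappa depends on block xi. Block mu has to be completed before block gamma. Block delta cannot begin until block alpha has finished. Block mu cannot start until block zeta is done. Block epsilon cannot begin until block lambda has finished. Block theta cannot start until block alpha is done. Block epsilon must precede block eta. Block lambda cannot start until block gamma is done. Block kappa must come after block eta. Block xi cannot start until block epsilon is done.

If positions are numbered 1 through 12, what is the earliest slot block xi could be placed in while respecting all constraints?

9

The blocks that are forced before block xi, directly or transitively, are block epsilon, block lambda, block gamma, block zeta, block mu, block delta, block theta, block alpha. That's 8 blocks.
So at minimum 8 blocks come before block xi, putting block xi no earlier than position 9. That position is achievable by scheduling exactly those predecessors first.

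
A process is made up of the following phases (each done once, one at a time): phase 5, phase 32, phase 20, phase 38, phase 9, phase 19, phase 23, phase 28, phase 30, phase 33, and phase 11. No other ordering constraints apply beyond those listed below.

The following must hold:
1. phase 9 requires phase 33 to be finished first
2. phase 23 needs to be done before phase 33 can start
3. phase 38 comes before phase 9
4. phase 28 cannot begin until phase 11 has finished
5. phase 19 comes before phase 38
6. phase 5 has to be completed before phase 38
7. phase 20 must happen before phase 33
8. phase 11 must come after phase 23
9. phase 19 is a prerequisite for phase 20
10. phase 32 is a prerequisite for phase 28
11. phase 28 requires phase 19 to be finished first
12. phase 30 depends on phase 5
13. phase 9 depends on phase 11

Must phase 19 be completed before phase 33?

Tracing the constraints gives a chain: phase 19 → phase 20 → phase 33.
That forces phase 19 before phase 33 in every valid schedule.

Yes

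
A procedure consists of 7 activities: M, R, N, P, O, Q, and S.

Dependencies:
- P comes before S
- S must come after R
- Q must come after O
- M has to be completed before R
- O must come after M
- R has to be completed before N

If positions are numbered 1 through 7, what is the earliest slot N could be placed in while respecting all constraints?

The activities that are forced before N, directly or transitively, are M, R. That's 2 activities.
So at minimum 2 activities come before N, putting N no earlier than position 3. That position is achievable by scheduling exactly those predecessors first.

3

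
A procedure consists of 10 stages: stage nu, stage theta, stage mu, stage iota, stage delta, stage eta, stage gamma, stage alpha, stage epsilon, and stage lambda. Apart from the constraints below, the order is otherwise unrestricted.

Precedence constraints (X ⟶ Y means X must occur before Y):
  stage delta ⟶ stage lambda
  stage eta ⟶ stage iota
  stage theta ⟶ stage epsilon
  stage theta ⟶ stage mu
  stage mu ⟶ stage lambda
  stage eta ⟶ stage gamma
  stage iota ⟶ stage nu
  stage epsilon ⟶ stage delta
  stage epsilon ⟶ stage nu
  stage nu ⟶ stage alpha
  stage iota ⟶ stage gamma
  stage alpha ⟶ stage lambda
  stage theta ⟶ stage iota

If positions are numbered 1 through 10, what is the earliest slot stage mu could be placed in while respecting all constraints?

The only stage forced before stage mu (directly or transitively) is stage theta.
So at minimum 1 stage comes before stage mu, putting stage mu no earlier than position 2. That position is achievable by scheduling exactly that predecessor first.

2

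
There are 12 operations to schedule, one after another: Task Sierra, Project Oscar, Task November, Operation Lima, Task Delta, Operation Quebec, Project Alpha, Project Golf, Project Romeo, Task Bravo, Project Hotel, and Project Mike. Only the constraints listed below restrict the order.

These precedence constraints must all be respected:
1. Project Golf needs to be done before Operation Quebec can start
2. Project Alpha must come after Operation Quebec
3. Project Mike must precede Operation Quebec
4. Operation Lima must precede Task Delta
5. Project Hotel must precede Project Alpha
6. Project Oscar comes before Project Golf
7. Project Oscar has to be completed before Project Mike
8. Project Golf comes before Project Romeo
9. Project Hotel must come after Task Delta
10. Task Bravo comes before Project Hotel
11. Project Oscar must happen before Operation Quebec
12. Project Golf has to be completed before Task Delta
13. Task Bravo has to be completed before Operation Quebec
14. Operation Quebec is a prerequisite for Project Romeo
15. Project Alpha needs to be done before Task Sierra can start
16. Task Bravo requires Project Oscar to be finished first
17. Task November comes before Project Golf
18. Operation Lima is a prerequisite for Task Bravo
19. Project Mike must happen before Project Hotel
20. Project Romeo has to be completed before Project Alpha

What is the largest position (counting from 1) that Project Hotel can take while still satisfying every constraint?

10

Following every chain forward from Project Hotel, the operations that must come later are Task Sierra, Project Alpha — 2 of them.
So at least 2 operations follow Project Hotel, putting Project Hotel no later than position 10. That position is achievable by scheduling everything else first.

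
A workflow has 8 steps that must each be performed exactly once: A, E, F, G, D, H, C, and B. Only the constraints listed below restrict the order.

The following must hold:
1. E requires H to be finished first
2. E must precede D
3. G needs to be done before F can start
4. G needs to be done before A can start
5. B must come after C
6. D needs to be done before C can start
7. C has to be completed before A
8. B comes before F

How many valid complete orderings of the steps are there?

2 steps have no prerequisites (G, H), so any of them could come first.
Enumerating by repeatedly choosing an available step (one whose prerequisites are all placed) gives 17 distinct complete orderings.

17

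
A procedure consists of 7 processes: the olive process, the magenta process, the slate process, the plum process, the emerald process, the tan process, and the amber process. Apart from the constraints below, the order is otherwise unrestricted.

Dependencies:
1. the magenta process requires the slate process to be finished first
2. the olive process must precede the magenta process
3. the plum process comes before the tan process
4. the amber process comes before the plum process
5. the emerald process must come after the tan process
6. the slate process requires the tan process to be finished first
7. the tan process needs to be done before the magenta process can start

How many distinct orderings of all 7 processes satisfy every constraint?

2 processes have no prerequisites (the olive process, the amber process), so any of them could come first.
Systematically extending each partial ordering one process at a time and counting, there are 17 complete orderings.

17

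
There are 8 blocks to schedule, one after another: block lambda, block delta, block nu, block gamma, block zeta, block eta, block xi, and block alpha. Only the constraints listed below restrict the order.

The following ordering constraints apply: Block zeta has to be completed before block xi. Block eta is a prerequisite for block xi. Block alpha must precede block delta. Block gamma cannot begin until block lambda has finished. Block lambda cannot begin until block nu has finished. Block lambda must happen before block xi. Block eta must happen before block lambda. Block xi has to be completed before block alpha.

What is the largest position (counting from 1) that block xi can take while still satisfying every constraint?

The blocks that are forced after block xi, directly or by a chain of constraints, are block delta, block alpha. That's 2 blocks.
With 2 mandatory successors out of 8 blocks total, the latest slot for block xi is 8−2 = 6, and it's reachable by doing all non-successors before block xi.

6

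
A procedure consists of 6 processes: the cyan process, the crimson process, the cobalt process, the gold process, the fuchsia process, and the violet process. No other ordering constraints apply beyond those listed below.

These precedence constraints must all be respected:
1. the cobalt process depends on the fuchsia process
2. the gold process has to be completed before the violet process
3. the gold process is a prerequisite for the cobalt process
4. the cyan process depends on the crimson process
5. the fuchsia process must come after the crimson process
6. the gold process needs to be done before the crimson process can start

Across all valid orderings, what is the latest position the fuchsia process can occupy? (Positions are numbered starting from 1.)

5

Following the constraints forward from the fuchsia process, its only required successor is the cobalt process.
With 1 mandatory successor out of 6 processes total, the latest slot for the fuchsia process is 6−1 = 5, and it's reachable by doing all non-successors before the fuchsia process.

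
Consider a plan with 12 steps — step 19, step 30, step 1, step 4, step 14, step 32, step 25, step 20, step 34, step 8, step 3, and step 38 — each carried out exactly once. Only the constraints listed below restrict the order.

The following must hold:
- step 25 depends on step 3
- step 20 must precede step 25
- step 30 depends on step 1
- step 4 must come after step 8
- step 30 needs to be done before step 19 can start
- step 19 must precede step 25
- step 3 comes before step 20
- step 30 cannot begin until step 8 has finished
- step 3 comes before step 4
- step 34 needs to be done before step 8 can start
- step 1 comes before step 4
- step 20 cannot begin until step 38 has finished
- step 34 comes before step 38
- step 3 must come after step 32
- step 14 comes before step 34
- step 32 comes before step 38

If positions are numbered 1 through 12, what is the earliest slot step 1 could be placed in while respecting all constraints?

1

Step 1 has no prerequisites at all, so it can go in position 1.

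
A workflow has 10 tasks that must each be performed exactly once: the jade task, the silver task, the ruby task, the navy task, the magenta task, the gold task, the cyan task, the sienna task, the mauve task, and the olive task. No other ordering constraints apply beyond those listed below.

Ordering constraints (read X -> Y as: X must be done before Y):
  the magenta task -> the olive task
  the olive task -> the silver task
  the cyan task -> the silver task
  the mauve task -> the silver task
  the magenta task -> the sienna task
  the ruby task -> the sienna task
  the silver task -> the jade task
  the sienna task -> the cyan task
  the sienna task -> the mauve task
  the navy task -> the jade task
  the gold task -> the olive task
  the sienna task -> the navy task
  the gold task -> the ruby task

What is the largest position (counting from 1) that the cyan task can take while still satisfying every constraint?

Every task that must follow the cyan task has to come after it. Tracing all chains starting from the cyan task, those tasks are: the jade task, the silver task — 2 in total.
With 2 mandatory successors out of 10 tasks total, the latest slot for the cyan task is 10−2 = 8, and it's reachable by doing all non-successors before the cyan task.

8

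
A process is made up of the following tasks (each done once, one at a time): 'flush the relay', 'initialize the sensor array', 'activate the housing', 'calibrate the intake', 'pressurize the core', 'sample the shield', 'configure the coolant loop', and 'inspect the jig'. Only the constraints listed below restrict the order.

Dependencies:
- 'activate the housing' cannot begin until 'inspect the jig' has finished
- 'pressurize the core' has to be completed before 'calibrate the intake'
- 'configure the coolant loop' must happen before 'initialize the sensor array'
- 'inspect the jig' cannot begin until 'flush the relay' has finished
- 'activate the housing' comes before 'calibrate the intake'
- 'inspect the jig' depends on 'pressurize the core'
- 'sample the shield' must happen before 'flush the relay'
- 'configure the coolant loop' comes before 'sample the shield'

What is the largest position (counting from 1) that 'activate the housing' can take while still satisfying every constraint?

The only task forced after 'activate the housing' (directly or by a chain) is 'calibrate the intake'.
So at least 1 task follows 'activate the housing', putting 'activate the housing' no later than position 7. That position is achievable by scheduling everything else first.

7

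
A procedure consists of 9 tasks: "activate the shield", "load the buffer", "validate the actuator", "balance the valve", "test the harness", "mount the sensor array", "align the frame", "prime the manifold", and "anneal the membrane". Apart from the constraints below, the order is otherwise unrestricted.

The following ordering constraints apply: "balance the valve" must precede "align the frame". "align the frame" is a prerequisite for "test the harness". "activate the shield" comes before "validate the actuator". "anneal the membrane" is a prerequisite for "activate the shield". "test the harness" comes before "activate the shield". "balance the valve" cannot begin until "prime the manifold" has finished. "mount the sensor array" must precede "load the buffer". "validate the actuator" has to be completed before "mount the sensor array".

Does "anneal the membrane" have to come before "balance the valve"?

Nothing in the constraints links "anneal the membrane" and "balance the valve"; they are unordered relative to each other.
A valid ordering placing "balance the valve" before "anneal the membrane" exists, so the answer is no.

No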